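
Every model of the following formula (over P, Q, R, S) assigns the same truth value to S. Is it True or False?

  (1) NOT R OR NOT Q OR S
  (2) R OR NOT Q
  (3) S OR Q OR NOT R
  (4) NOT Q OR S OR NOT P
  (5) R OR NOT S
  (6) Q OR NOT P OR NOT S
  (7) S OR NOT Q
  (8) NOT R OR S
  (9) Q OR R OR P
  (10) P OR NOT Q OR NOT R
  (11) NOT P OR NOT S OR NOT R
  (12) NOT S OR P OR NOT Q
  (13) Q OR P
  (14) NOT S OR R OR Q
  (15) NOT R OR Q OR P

False

Suppose S = true.
Unit clause (R) forces R = true.
Unit clause (NOT P) forces P = false.
Unit clause (NOT Q) forces Q = false.
That conflicts with the unit clause (Q).
So every satisfying assignment has S = False.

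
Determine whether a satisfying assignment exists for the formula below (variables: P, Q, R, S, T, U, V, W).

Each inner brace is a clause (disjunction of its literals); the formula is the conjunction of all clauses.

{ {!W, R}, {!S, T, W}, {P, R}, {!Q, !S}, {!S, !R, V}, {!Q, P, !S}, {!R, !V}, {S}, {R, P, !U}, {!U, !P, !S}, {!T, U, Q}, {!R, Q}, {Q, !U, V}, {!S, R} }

No, unsatisfiable

From the singleton clause (S), S = true.
From the singleton clause (!Q), Q = false.
From the singleton clause (!R), R = false.
Now (R) is unsatisfied and unit — conflict.
No assignment satisfies every clause.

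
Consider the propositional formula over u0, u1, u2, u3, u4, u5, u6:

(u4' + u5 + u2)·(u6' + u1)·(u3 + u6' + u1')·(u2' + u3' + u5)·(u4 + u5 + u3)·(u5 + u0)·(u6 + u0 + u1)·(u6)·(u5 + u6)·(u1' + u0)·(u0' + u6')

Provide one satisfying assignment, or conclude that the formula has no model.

UNSATISFIABLE

(u6) alone gives u6 = 1.
(u1) alone gives u1 = 1.
(u3) alone gives u3 = 1.
(u0) alone gives u0 = 1.
Now (u0') is unsatisfied and unit — conflict.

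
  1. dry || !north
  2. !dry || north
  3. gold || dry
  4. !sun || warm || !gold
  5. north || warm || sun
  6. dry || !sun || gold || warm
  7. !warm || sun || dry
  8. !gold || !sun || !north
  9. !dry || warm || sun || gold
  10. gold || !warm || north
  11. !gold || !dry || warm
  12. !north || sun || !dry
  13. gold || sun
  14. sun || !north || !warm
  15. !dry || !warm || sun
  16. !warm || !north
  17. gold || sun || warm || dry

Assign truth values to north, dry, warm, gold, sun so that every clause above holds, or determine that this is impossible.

north=true, dry=true, warm=false, gold=false, sun=true

Try dry = true.
Unit clause (north) forces north = true.
Unit clause (sun) forces sun = true.
Unit clause (!gold) forces gold = false.
Unit clause (!warm) forces warm = false.
Every clause now holds.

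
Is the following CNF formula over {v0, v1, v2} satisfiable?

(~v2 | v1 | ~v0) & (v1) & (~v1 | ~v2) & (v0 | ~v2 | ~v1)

(v1) alone gives v1 = 1.
(~v2) alone gives v2 = 0.
All clauses hold; v0 can take either value.
A satisfying assignment: v0: 0,  v1: 1,  v2: 0.

Yes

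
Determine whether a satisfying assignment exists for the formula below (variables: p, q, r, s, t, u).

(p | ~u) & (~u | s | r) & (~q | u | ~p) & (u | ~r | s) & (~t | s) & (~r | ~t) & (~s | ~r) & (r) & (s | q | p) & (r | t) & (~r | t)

No, unsatisfiable

(r) alone gives r = 1.
(~t) alone gives t = 0.
That conflicts with the unit clause (t).
No assignment satisfies every clause.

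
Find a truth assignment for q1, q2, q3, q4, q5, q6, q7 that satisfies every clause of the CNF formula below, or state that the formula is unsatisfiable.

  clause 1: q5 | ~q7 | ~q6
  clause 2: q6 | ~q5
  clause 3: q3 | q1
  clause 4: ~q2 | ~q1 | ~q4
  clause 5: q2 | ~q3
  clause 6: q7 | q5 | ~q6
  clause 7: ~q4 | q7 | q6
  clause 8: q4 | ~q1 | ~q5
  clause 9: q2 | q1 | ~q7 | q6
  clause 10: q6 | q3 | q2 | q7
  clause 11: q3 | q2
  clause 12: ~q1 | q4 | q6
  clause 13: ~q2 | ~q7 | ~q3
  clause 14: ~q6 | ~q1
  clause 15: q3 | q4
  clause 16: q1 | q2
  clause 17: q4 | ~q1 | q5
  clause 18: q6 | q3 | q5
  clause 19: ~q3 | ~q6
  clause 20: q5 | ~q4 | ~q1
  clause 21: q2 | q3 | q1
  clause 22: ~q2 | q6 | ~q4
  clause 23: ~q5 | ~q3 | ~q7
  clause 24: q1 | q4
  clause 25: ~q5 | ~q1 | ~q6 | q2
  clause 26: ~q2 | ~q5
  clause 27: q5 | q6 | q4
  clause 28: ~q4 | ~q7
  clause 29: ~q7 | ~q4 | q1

UNSATISFIABLE

Case q6 = 1:
(~q1) alone gives q1 = 0.
(q3) alone gives q3 = 1.
But (~q3) is also a unit clause — contradiction.
That branch fails; take q6 = 0 instead.
(~q5) alone gives q5 = 0.
(q3) alone gives q3 = 1.
(q2) alone gives q2 = 1.
(~q7) alone gives q7 = 0.
(~q4) alone gives q4 = 0.
But (q4) is also a unit clause — contradiction.
Either choice for q6 ends in contradiction.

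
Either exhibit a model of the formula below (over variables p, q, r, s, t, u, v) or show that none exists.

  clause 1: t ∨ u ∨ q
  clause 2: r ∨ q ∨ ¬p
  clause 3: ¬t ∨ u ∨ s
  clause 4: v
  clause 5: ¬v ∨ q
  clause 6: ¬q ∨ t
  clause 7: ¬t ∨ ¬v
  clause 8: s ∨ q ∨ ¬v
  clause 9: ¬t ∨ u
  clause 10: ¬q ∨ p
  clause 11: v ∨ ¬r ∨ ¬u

(v) alone gives v = True.
(q) alone gives q = True.
(t) alone gives t = True.
That conflicts with the unit clause (¬t).

UNSATISFIABLE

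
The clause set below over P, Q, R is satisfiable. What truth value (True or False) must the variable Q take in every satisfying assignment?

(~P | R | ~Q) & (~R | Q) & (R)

Suppose Q = 0.
Unit clause (~R) forces R = 0.
But (R) is also a unit clause — contradiction.
So every satisfying assignment has Q = True.

True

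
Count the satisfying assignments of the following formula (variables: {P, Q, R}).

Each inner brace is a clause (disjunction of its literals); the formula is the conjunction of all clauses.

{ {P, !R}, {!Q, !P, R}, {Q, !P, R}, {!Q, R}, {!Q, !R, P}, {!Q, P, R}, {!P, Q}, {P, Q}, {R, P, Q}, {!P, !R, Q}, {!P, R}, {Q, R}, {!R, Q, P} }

There are 2^3 = 8 truth assignments over (P, Q, R).
Check each against the 13 clauses (columns in the order P, Q, R):
  F F F  ✗ fails (P || Q)
  F F T  ✗ fails (P || !R)
  F T F  ✗ fails (!Q || R)
  F T T  ✗ fails (P || !R)
  T F F  ✗ fails (Q || !P || R)
  T F T  ✗ fails (!P || Q)
  T T F  ✗ fails (!Q || !P || R)
  T T T  ✓ satisfies all
1 of the 8 rows is a model.

1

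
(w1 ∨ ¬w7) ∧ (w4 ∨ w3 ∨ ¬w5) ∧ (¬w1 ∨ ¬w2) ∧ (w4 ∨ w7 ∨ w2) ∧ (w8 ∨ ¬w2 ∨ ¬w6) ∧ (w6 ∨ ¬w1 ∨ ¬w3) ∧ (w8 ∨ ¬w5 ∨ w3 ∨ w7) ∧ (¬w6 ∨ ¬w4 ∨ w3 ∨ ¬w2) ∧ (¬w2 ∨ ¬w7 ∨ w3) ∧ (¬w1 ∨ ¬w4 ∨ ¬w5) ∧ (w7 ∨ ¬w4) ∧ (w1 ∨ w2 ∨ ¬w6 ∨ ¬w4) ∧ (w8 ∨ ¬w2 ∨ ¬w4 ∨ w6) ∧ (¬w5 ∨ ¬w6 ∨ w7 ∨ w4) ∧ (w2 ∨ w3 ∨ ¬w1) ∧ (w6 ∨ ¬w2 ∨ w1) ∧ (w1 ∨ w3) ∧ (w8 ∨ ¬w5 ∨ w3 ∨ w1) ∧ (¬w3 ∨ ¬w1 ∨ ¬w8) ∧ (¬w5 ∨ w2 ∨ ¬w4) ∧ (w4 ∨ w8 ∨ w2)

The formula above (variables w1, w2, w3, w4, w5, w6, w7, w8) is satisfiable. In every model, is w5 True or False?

False

Suppose w5 = True.
Try w1 = True.
(¬w2) alone gives w2 = False.
(¬w4) alone gives w4 = False.
(w3) alone gives w3 = True.
(w7) alone gives w7 = True.
(w6) alone gives w6 = True.
(¬w8) alone gives w8 = False.
Now (w8) is unsatisfied and unit — conflict.
Undo w1 and try w1 = False.
(¬w7) alone gives w7 = False.
(¬w4) alone gives w4 = False.
(w3) alone gives w3 = True.
(w2) alone gives w2 = True.
(¬w6) alone gives w6 = False.
Now (w6) is unsatisfied and unit — conflict.
Both values of w1 lead to a conflict.
So every satisfying assignment has w5 = False.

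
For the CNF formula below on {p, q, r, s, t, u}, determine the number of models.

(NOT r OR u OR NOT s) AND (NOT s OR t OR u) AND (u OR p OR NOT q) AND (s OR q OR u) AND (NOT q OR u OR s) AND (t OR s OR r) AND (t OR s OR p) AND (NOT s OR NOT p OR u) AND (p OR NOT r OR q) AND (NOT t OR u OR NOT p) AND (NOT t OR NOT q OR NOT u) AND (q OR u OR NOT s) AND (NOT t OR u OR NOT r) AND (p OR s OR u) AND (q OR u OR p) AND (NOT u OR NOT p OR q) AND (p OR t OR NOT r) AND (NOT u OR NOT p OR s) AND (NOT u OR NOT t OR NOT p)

There are 2^6 = 64 truth assignments over (p, q, r, s, t, u).
Split on u. With u = true, the clauses containing u are satisfied and NOT u drops from the rest; 6 of the 2^5 = 32 assignments to the other variables satisfy what remains.
With u = false, by the same count on the reduced clause set, 0 assignments work.
Total: 6 + 0 = 6.

6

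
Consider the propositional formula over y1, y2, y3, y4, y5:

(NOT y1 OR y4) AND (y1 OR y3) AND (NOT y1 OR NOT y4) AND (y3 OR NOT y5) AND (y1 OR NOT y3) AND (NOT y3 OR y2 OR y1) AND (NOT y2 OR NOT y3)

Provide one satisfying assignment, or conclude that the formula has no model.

UNSATISFIABLE

Try y1 = false.
The clause (y3) is unit, so y3 = true.
That conflicts with the unit clause (NOT y3).
That branch fails; take y1 = true instead.
The clause (y4) is unit, so y4 = true.
That conflicts with the unit clause (NOT y4).
Both values of y1 lead to a conflict.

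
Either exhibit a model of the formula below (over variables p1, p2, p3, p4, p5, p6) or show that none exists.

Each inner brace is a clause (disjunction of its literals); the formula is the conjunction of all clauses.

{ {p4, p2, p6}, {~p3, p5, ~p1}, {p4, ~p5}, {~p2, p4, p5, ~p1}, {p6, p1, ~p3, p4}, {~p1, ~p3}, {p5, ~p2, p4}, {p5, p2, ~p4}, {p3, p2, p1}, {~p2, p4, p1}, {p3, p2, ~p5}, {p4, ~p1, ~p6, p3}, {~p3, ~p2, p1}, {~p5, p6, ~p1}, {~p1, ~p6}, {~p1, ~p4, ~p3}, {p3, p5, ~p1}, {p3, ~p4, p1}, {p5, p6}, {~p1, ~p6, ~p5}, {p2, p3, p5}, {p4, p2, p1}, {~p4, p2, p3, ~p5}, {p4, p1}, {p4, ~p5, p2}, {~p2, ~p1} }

Branch on p4: set p4 = 1.
Branch on p1: set p1 = 0.
Unit clause (p3) forces p3 = 1.
Unit clause (~p2) forces p2 = 0.
Unit clause (p5) forces p5 = 1.
All clauses hold; p6 can take either value.

p1 ↦ 0; p2 ↦ 0; p3 ↦ 1; p4 ↦ 1; p5 ↦ 1; p6 ↦ 1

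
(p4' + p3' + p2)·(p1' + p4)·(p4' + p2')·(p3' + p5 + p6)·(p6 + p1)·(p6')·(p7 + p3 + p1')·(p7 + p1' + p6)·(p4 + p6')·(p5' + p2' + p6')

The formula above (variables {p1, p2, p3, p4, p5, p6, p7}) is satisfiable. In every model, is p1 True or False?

Suppose p1 = 0.
From the singleton clause (p6), p6 = 1.
That conflicts with the unit clause (p6').
So every satisfying assignment has p1 = True.

True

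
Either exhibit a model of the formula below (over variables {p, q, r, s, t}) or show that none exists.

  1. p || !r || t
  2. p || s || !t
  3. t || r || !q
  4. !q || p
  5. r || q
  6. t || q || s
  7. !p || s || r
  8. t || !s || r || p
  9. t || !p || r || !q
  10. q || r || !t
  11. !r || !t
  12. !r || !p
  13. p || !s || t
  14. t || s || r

p: true, q: true, r: false, s: true, t: true

Case q = true:
Unit clause (p) forces p = true.
Unit clause (!r) forces r = false.
Unit clause (t) forces t = true.
Unit clause (s) forces s = true.
Every clause now holds.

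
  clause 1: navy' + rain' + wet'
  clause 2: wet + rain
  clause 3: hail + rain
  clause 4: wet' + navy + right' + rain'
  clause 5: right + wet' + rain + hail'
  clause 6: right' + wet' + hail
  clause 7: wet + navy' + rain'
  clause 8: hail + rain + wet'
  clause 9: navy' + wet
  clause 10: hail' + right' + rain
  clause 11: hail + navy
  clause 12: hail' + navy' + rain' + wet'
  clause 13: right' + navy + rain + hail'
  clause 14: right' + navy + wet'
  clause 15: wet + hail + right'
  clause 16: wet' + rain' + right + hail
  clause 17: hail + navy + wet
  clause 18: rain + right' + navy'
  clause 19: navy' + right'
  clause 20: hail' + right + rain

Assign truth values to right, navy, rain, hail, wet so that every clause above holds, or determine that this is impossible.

right ↦ 0, navy ↦ 0, rain ↦ 1, hail ↦ 1, wet ↦ 0

Case wet = 0:
From the singleton clause (rain), rain = 1.
From the singleton clause (navy'), navy = 0.
From the singleton clause (hail), hail = 1.
Every clause is now satisfied; right is unconstrained.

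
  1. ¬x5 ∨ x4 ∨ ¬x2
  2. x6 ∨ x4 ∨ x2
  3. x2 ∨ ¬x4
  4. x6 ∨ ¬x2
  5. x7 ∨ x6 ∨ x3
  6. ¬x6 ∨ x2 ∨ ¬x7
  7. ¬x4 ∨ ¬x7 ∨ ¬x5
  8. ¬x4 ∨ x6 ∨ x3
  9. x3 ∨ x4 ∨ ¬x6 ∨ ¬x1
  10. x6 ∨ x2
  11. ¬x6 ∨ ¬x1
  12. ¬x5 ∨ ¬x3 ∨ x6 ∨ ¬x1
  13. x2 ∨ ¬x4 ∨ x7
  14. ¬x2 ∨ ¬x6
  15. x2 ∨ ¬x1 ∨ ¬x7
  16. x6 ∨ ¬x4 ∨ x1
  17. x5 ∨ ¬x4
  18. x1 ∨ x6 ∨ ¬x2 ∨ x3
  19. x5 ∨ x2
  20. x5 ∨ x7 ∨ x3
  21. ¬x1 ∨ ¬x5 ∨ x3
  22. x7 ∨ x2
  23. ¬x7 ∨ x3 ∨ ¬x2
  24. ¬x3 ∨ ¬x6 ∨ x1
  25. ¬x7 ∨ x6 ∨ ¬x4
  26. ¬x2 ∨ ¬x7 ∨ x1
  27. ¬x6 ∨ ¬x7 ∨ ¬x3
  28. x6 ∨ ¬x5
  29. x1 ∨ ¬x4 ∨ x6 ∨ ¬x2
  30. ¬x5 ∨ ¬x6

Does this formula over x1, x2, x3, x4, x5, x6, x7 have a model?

Branch on x2: set x2 = True.
From the singleton clause (x6), x6 = True.
That conflicts with the unit clause (¬x6).
That branch fails; take x2 = False instead.
From the singleton clause (¬x4), x4 = False.
From the singleton clause (x6), x6 = True.
From the singleton clause (¬x7), x7 = False.
That conflicts with the unit clause (x7).
Either choice for x2 ends in contradiction.
No assignment satisfies every clause.

Unsatisfiable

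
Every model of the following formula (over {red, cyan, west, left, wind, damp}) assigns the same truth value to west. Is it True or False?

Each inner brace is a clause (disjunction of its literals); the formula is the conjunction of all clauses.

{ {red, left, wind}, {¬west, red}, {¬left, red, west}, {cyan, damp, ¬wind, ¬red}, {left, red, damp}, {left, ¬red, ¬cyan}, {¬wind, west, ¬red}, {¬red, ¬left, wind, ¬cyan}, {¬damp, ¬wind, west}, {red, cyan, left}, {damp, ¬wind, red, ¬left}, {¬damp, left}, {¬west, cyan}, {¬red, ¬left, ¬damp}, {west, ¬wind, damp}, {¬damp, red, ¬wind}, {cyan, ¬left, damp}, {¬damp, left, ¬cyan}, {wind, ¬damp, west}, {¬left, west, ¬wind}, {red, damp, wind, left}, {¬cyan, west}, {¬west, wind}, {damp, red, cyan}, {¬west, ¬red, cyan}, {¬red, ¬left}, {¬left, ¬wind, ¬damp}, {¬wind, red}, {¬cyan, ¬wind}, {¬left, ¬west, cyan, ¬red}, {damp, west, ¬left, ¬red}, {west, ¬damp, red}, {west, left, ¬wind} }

False

Suppose west = True.
Unit clause (red) forces red = True.
Unit clause (cyan) forces cyan = True.
Unit clause (left) forces left = True.
But (¬left) is also a unit clause — contradiction.
So every satisfying assignment has west = False.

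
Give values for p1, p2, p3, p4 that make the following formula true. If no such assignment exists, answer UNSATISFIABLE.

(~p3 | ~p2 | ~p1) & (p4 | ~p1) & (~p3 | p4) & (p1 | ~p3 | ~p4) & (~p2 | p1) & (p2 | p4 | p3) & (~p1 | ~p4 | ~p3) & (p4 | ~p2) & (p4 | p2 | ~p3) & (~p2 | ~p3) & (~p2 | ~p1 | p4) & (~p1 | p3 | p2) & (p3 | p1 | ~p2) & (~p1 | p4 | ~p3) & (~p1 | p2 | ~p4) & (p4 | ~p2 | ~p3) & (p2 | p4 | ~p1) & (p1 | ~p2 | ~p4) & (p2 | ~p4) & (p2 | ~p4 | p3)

Suppose p4 = 1.
From the singleton clause (p2), p2 = 1.
From the singleton clause (p1), p1 = 1.
From the singleton clause (~p3), p3 = 0.
All clauses are satisfied.

p1: 1; p2: 1; p3: 0; p4: 1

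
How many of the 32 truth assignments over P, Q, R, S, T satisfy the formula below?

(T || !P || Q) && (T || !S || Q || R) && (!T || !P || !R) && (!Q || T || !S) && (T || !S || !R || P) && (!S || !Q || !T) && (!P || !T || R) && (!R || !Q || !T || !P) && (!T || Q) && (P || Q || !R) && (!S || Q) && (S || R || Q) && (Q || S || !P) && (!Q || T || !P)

4

There are 2^5 = 32 truth assignments over (P, Q, R, S, T).
Split on Q. With Q = true, the clauses containing Q are satisfied and !Q drops from the rest; 4 of the 2^4 = 16 assignments to the other variables satisfy what remains.
With Q = false, by the same count on the reduced clause set, 0 assignments work.
(One model: P=F, Q=T, R=F, S=F, T=F.)
Total: 4 + 0 = 4.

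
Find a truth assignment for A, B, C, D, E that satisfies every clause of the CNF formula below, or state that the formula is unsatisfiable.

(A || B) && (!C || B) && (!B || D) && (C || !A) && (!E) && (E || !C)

A: false, B: true, C: false, D: true, E: false

(!E) alone gives E = false.
(!C) alone gives C = false.
(!A) alone gives A = false.
(B) alone gives B = true.
(D) alone gives D = true.
This assignment satisfies each clause.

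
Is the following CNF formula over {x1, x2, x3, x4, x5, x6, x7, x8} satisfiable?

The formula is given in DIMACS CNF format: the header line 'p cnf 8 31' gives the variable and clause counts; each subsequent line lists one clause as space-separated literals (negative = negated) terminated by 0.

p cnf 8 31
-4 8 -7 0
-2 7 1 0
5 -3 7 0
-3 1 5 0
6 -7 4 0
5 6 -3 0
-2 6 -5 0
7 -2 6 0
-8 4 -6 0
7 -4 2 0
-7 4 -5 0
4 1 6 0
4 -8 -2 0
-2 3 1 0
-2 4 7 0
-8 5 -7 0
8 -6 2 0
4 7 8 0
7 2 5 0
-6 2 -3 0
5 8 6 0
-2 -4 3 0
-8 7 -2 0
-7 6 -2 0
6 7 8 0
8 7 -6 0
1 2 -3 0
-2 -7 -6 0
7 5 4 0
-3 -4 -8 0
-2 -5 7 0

Yes

Branch on x4: set x4 = True.
Branch on x8: set x8 = True.
The clause (¬x3) is unit, so x3 = False.
The clause (¬x2) is unit, so x2 = False.
The clause (x7) is unit, so x7 = True.
The clause (x5) is unit, so x5 = True.
No clause remains; x1, x6 are free.
A satisfying assignment: x1 ↦ False; x2 ↦ False; x3 ↦ False; x4 ↦ True; x5 ↦ True; x6 ↦ False; x7 ↦ True; x8 ↦ True.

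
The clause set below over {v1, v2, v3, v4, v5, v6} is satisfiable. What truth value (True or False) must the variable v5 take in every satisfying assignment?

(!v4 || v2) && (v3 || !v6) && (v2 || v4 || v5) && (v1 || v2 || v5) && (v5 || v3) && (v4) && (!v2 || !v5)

False

Suppose v5 = true.
From the singleton clause (v4), v4 = true.
From the singleton clause (v2), v2 = true.
But (!v2) is also a unit clause — contradiction.
So every satisfying assignment has v5 = False.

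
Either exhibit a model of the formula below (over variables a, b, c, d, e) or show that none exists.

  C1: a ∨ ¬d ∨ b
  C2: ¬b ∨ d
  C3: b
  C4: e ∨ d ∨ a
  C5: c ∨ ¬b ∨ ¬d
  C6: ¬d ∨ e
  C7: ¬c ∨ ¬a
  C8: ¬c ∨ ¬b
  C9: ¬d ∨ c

Unit clause (b) forces b = True.
Unit clause (d) forces d = True.
Unit clause (c) forces c = True.
That conflicts with the unit clause (¬c).

UNSATISFIABLE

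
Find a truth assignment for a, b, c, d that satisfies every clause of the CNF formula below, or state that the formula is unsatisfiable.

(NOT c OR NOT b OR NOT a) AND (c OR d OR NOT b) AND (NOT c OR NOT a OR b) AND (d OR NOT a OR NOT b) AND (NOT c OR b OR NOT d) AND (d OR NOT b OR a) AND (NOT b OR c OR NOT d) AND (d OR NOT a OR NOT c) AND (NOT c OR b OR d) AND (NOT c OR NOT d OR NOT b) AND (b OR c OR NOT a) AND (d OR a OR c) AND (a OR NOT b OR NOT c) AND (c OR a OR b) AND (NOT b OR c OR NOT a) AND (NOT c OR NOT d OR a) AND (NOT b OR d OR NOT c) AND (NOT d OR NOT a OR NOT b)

Suppose c = false.
Suppose d = true.
(NOT b) alone gives b = false.
(NOT a) alone gives a = false.
That conflicts with the unit clause (a).
So d must be the other value — set d = false.
(NOT b) alone gives b = false.
(NOT a) alone gives a = false.
That conflicts with the unit clause (a).
Either choice for d ends in contradiction.
So c must be the other value — set c = true.
Suppose b = false.
(NOT a) alone gives a = false.
(NOT d) alone gives d = false.
That conflicts with the unit clause (d).
So b must be the other value — set b = true.
(NOT a) alone gives a = false.
That conflicts with the unit clause (a).
Either choice for b ends in contradiction.
Either choice for c ends in contradiction.

UNSATISFIABLE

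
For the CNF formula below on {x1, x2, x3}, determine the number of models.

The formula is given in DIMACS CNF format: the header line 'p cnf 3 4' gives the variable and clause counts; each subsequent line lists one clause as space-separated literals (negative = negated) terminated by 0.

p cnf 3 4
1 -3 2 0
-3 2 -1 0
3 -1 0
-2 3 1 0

3

There are 2^3 = 8 truth assignments over (x1, x2, x3).
Check each against the 4 clauses (columns in the order x1, x2, x3):
  F F F  ✓ satisfies all
  F F T  ✗ fails (x1 ∨ ¬x3 ∨ x2)
  F T F  ✗ fails (¬x2 ∨ x3 ∨ x1)
  F T T  ✓ satisfies all
  T F F  ✗ fails (x3 ∨ ¬x1)
  T F T  ✗ fails (¬x3 ∨ x2 ∨ ¬x1)
  T T F  ✗ fails (x3 ∨ ¬x1)
  T T T  ✓ satisfies all
3 of the 8 rows are models.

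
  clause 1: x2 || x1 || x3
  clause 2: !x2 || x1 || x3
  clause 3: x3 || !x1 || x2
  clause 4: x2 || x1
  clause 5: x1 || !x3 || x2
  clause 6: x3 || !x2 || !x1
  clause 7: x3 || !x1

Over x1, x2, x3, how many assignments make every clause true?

There are 2^3 = 8 truth assignments over (x1, x2, x3).
Check each against the 7 clauses (columns in the order x1, x2, x3):
  F F F  ✗ fails (x2 || x1 || x3)
  F F T  ✗ fails (x2 || x1)
  F T F  ✗ fails (!x2 || x1 || x3)
  F T T  ✓ satisfies all
  T F F  ✗ fails (x3 || !x1 || x2)
  T F T  ✓ satisfies all
  T T F  ✗ fails (x3 || !x2 || !x1)
  T T T  ✓ satisfies all
3 of the 8 rows are models.

3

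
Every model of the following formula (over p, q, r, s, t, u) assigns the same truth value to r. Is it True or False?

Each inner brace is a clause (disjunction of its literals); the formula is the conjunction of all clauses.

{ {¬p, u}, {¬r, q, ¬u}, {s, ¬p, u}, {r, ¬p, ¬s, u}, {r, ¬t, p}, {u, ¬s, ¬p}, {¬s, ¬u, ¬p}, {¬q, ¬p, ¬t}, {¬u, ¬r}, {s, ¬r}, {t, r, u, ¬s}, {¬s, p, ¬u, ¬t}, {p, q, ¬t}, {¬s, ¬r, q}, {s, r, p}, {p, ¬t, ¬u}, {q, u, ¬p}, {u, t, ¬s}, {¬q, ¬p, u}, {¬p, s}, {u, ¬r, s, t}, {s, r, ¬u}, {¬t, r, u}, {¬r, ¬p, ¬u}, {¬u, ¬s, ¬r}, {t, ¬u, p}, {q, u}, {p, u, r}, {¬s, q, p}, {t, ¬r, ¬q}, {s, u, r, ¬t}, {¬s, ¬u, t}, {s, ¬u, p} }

True

Suppose r = False.
Suppose p = False.
Unit clause (¬t) forces t = False.
Unit clause (s) forces s = True.
Unit clause (u) forces u = True.
But (¬u) is also a unit clause — contradiction.
Undo p and try p = True.
Unit clause (u) forces u = True.
Unit clause (¬s) forces s = False.
But (s) is also a unit clause — contradiction.
Either choice for p ends in contradiction.
So every satisfying assignment has r = True.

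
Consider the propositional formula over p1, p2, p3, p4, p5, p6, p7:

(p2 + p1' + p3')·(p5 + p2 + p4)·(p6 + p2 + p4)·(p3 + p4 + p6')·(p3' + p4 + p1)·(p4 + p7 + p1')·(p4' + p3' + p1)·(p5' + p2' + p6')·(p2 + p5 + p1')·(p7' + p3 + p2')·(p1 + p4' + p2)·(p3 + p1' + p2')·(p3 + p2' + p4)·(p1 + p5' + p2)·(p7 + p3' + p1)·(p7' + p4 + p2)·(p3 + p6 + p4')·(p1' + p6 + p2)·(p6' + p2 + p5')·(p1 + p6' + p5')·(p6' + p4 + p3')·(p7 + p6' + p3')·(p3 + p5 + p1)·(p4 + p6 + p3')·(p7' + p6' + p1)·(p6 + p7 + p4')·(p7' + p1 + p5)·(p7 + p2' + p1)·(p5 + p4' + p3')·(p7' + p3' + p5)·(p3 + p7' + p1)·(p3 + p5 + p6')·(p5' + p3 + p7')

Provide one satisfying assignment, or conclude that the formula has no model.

Try p2 = 1.
Try p5 = 1.
Unit clause (p6') forces p6 = 0.
Try p7 = 1.
Unit clause (p3) forces p3 = 1.
Unit clause (p4) forces p4 = 1.
Unit clause (p1) forces p1 = 1.
Every clause now holds.

p1 ↦ 1, p2 ↦ 1, p3 ↦ 1, p4 ↦ 1, p5 ↦ 1, p6 ↦ 0, p7 ↦ 1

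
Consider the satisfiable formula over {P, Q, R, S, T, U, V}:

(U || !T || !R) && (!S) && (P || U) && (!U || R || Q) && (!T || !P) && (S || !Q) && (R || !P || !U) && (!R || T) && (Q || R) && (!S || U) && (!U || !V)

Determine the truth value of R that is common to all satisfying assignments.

True

Suppose R = false.
Unit clause (!S) forces S = false.
Unit clause (!Q) forces Q = false.
That conflicts with the unit clause (Q).
So every satisfying assignment has R = True.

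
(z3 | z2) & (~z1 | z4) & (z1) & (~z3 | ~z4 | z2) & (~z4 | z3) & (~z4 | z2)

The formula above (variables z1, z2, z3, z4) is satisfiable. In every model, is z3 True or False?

Suppose z3 = 0.
The clause (z2) is unit, so z2 = 1.
The clause (z1) is unit, so z1 = 1.
The clause (z4) is unit, so z4 = 1.
But (~z4) is also a unit clause — contradiction.
So every satisfying assignment has z3 = True.

True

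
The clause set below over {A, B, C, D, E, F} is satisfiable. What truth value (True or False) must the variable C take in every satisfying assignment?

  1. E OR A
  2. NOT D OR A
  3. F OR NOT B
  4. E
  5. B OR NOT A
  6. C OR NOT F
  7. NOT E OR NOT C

Suppose C = true.
Unit clause (E) forces E = true.
That conflicts with the unit clause (NOT E).
So every satisfying assignment has C = False.

False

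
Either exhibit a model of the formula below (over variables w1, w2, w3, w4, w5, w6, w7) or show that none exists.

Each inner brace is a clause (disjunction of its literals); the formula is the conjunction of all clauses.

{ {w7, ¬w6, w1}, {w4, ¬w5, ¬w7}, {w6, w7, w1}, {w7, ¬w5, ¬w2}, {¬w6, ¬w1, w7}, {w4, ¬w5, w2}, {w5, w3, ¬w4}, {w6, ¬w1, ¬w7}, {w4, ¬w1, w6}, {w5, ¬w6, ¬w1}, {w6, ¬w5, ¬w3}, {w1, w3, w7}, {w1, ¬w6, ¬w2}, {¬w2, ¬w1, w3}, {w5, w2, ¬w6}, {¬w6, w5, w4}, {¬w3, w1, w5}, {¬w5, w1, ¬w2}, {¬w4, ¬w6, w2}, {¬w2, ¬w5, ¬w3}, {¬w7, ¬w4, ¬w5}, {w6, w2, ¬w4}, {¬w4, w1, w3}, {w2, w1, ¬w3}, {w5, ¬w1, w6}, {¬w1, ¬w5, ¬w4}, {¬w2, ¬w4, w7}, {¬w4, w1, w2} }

Case w7 = True:
Case w4 = False:
Unit clause (¬w5) forces w5 = False.
Unit clause (¬w6) forces w6 = False.
Unit clause (¬w1) forces w1 = False.
Unit clause (¬w3) forces w3 = False.
Every clause is now satisfied; w2 is unconstrained.

w1 ↦ False,  w2 ↦ True,  w3 ↦ False,  w4 ↦ False,  w5 ↦ False,  w6 ↦ False,  w7 ↦ True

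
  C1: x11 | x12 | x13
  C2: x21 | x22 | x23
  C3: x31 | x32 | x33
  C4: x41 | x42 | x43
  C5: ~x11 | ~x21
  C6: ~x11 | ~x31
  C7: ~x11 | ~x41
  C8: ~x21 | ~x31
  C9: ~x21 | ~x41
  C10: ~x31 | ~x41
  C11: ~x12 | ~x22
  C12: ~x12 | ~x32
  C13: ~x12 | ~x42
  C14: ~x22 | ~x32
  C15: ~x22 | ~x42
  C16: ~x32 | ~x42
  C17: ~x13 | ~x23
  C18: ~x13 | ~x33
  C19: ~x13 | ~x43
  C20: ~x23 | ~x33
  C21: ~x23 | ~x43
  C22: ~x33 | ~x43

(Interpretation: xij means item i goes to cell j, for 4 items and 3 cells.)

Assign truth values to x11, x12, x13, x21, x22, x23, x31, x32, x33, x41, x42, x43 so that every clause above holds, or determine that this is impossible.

UNSATISFIABLE

Branch on x11: set x11 = 0.
Branch on x12: set x12 = 1.
From the singleton clause (~x22), x22 = 0.
From the singleton clause (~x32), x32 = 0.
From the singleton clause (~x42), x42 = 0.
Branch on x21: set x21 = 1.
From the singleton clause (~x31), x31 = 0.
From the singleton clause (x33), x33 = 1.
From the singleton clause (~x41), x41 = 0.
From the singleton clause (x43), x43 = 1.
But (~x43) is also a unit clause — contradiction.
Undo x21 and try x21 = 0.
From the singleton clause (x23), x23 = 1.
From the singleton clause (~x13), x13 = 0.
From the singleton clause (~x33), x33 = 0.
From the singleton clause (x31), x31 = 1.
From the singleton clause (~x41), x41 = 0.
From the singleton clause (x43), x43 = 1.
But (~x43) is also a unit clause — contradiction.
Either choice for x21 ends in contradiction.
Undo x12 and try x12 = 0.
From the singleton clause (x13), x13 = 1.
From the singleton clause (~x23), x23 = 0.
From the singleton clause (~x33), x33 = 0.
From the singleton clause (~x43), x43 = 0.
Branch on x21: set x21 = 1.
From the singleton clause (~x31), x31 = 0.
From the singleton clause (x32), x32 = 1.
From the singleton clause (~x41), x41 = 0.
From the singleton clause (x42), x42 = 1.
But (~x42) is also a unit clause — contradiction.
Undo x21 and try x21 = 0.
From the singleton clause (x22), x22 = 1.
From the singleton clause (~x32), x32 = 0.
From the singleton clause (x31), x31 = 1.
From the singleton clause (~x41), x41 = 0.
From the singleton clause (x42), x42 = 1.
But (~x42) is also a unit clause — contradiction.
Either choice for x21 ends in contradiction.
Either choice for x12 ends in contradiction.
Undo x11 and try x11 = 1.
From the singleton clause (~x21), x21 = 0.
From the singleton clause (~x31), x31 = 0.
From the singleton clause (~x41), x41 = 0.
Branch on x22: set x22 = 1.
From the singleton clause (~x12), x12 = 0.
From the singleton clause (~x32), x32 = 0.
From the singleton clause (x33), x33 = 1.
From the singleton clause (~x42), x42 = 0.
From the singleton clause (x43), x43 = 1.
But (~x43) is also a unit clause — contradiction.
Undo x22 and try x22 = 0.
From the singleton clause (x23), x23 = 1.
From the singleton clause (~x13), x13 = 0.
From the singleton clause (~x33), x33 = 0.
From the singleton clause (x32), x32 = 1.
From the singleton clause (~x12), x12 = 0.
From the singleton clause (~x42), x42 = 0.
From the singleton clause (x43), x43 = 1.
But (~x43) is also a unit clause — contradiction.
Either choice for x22 ends in contradiction.
Either choice for x11 ends in contradiction.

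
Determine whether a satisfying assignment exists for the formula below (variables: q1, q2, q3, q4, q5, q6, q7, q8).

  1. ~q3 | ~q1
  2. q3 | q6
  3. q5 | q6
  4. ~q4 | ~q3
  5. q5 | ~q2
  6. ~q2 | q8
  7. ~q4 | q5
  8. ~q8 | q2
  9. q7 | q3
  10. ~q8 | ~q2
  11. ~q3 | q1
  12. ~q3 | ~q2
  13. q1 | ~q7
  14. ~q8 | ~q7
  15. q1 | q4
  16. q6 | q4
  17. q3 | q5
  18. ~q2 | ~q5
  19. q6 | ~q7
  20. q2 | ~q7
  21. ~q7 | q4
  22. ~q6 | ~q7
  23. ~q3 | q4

No

Branch on q3: set q3 = 0.
Unit clause (q6) forces q6 = 1.
Unit clause (q7) forces q7 = 1.
That conflicts with the unit clause (~q7).
Backtrack on q3: now try q3 = 1.
Unit clause (~q1) forces q1 = 0.
That conflicts with the unit clause (q1).
Neither q3 = 1 nor q3 = 0 works.
No assignment satisfies every clause.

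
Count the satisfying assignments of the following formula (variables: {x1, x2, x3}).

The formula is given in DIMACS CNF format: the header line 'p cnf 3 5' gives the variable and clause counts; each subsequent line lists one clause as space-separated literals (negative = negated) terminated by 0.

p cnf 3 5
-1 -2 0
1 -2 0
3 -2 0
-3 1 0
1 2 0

2

There are 2^3 = 8 truth assignments over (x1, x2, x3).
Split on x1. With x1 = True, the clauses containing x1 are satisfied and ¬x1 drops from the rest; 2 of the 2^2 = 4 assignments to the other variables satisfy what remains.
With x1 = False, by the same count on the reduced clause set, 0 assignments work.
Total: 2 + 0 = 2.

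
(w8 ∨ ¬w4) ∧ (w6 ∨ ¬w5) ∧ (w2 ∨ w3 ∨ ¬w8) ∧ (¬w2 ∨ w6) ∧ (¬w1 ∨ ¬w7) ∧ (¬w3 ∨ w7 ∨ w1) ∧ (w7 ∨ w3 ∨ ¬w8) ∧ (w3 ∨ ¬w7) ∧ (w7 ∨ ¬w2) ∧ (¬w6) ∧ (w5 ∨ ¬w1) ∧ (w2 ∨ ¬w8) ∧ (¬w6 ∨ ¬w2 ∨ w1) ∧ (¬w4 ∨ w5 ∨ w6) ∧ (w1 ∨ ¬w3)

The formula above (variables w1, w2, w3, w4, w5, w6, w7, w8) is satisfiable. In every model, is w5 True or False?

Suppose w5 = True.
Unit clause (w6) forces w6 = True.
That conflicts with the unit clause (¬w6).
So every satisfying assignment has w5 = False.

False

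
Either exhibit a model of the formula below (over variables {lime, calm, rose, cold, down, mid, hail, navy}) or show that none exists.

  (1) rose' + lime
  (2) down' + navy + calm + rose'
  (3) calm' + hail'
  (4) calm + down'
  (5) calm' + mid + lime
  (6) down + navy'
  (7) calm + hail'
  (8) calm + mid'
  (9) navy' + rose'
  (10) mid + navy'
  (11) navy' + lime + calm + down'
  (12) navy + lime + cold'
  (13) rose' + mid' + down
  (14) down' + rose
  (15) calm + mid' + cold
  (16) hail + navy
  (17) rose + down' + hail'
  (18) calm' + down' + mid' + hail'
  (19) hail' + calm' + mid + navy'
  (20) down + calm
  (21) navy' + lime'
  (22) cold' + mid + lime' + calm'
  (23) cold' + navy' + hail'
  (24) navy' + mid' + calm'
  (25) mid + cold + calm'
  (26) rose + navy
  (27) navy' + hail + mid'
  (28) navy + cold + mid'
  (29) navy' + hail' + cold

UNSATISFIABLE

Branch on rose: set rose = 0.
From the singleton clause (down'), down = 0.
From the singleton clause (navy'), navy = 0.
Now (navy) is unsatisfied and unit — conflict.
Backtrack on rose: now try rose = 1.
From the singleton clause (lime), lime = 1.
From the singleton clause (navy'), navy = 0.
From the singleton clause (hail), hail = 1.
From the singleton clause (calm'), calm = 0.
Now (calm) is unsatisfied and unit — conflict.
Both values of rose lead to a conflict.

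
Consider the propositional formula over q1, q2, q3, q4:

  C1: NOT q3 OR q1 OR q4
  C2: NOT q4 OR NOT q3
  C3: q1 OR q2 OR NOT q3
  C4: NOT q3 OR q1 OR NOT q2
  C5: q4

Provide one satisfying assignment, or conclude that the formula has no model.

(q4) alone gives q4 = true.
(NOT q3) alone gives q3 = false.
All clauses hold; q1, q2 can take either value.

q1: true, q2: true, q3: false, q4: true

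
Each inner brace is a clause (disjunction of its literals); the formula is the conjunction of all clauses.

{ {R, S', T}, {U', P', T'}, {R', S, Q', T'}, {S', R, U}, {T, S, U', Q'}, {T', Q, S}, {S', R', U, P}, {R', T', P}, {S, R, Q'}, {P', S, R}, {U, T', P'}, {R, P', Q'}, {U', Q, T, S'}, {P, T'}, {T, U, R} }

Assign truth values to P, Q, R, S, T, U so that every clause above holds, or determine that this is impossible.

Try P = 1.
Try U = 1.
The clause (T') is unit, so T = 0.
Try R = 1.
Try S = 0.
The clause (Q') is unit, so Q = 0.
Every clause now holds.

P ↦ 1, Q ↦ 0, R ↦ 1, S ↦ 0, T ↦ 0, U ↦ 1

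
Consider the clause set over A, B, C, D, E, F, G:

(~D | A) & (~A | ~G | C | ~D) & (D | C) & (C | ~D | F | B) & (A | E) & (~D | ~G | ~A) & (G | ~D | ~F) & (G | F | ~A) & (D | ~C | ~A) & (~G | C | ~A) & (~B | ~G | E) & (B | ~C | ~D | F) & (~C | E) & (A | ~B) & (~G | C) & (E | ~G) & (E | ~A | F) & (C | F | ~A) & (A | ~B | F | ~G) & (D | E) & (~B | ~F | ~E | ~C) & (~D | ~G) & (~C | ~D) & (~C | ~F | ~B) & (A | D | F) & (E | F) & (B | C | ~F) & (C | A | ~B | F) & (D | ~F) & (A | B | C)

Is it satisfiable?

Branch on D: set D = 0.
From the singleton clause (C), C = 1.
From the singleton clause (~A), A = 0.
From the singleton clause (E), E = 1.
From the singleton clause (~B), B = 0.
From the singleton clause (F), F = 1.
But (~F) is also a unit clause — contradiction.
That branch fails; take D = 1 instead.
From the singleton clause (A), A = 1.
From the singleton clause (~G), G = 0.
From the singleton clause (~F), F = 0.
But (F) is also a unit clause — contradiction.
Neither D = 1 nor D = 0 works.
No assignment satisfies every clause.

No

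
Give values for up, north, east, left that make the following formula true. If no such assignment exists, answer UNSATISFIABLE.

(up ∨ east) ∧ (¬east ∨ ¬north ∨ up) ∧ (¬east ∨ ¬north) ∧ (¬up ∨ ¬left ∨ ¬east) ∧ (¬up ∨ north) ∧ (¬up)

up ↦ False; north ↦ False; east ↦ True; left ↦ False

(¬up) alone gives up = False.
(east) alone gives east = True.
(¬north) alone gives north = False.
All clauses hold; left can take either value.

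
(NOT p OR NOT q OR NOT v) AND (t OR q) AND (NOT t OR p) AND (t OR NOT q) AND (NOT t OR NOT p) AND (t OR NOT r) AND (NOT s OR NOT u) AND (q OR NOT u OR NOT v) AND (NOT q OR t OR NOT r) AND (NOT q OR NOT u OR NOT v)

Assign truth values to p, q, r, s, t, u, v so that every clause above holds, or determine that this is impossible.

Case t = true:
(p) alone gives p = true.
Now (NOT p) is unsatisfied and unit — conflict.
Backtrack on t: now try t = false.
(q) alone gives q = true.
Now (NOT q) is unsatisfied and unit — conflict.
Either choice for t ends in contradiction.

UNSATISFIABLE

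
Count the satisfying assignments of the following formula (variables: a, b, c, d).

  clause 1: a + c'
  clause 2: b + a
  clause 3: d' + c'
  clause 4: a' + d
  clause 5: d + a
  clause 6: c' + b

3

There are 2^4 = 16 truth assignments over (a, b, c, d).
Check each against the 6 clauses (columns in the order a, b, c, d):
  F F F F  ✗ fails (b + a)
  F F F T  ✗ fails (b + a)
  F F T F  ✗ fails (a + c')
  F F T T  ✗ fails (a + c')
  F T F F  ✗ fails (d + a)
  F T F T  ✓ satisfies all
  F T T F  ✗ fails (a + c')
  F T T T  ✗ fails (a + c')
  T F F F  ✗ fails (a' + d)
  T F F T  ✓ satisfies all
  T F T F  ✗ fails (a' + d)
  T F T T  ✗ fails (d' + c')
  T T F F  ✗ fails (a' + d)
  T T F T  ✓ satisfies all
  T T T F  ✗ fails (a' + d)
  T T T T  ✗ fails (d' + c')
3 of the 16 rows are models.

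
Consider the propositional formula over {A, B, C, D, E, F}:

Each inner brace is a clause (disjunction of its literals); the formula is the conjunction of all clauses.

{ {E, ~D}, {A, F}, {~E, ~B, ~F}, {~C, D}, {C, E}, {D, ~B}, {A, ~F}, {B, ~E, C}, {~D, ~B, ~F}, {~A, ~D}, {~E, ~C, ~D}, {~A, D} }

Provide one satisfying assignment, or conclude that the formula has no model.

Case E = 1:
Case A = 1:
(~D) alone gives D = 0.
That conflicts with the unit clause (D).
So A must be the other value — set A = 0.
(F) alone gives F = 1.
That conflicts with the unit clause (~F).
Either choice for A ends in contradiction.
So E must be the other value — set E = 0.
(~D) alone gives D = 0.
(~C) alone gives C = 0.
That conflicts with the unit clause (C).
Either choice for E ends in contradiction.

UNSATISFIABLE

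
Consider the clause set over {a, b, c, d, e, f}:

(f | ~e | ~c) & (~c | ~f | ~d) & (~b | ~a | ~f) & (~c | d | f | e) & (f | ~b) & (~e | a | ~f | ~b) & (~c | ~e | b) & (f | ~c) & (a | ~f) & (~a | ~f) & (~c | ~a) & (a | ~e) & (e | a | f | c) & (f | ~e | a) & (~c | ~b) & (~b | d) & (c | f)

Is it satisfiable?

Suppose f = 1.
From the singleton clause (a), a = 1.
Now (~a) is unsatisfied and unit — conflict.
Backtrack on f: now try f = 0.
From the singleton clause (~b), b = 0.
From the singleton clause (~c), c = 0.
Now (c) is unsatisfied and unit — conflict.
Both values of f lead to a conflict.
No assignment satisfies every clause.

No, unsatisfiable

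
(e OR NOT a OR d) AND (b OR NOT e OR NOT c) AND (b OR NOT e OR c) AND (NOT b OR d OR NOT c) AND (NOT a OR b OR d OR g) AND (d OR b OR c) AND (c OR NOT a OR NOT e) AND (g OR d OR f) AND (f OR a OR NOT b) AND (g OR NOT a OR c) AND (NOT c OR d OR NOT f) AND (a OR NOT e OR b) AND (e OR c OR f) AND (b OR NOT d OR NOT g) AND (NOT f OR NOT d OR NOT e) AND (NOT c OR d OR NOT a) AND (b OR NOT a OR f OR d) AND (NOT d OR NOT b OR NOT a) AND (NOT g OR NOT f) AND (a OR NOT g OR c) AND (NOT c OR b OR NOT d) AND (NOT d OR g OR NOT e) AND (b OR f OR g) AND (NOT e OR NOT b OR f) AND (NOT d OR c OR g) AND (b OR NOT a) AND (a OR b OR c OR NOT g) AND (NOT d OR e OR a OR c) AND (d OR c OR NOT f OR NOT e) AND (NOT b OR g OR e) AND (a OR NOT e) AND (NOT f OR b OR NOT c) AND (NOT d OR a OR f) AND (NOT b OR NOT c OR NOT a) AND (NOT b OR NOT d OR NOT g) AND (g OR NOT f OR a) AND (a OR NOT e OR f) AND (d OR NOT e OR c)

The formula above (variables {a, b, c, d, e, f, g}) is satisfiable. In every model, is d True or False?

Suppose d = true.
Suppose b = true.
From the singleton clause (NOT a), a = false.
From the singleton clause (f), f = true.
From the singleton clause (NOT e), e = false.
From the singleton clause (NOT g), g = false.
That conflicts with the unit clause (g).
So b must be the other value — set b = false.
From the singleton clause (NOT g), g = false.
From the singleton clause (NOT c), c = false.
That conflicts with the unit clause (c).
Both values of b lead to a conflict.
So every satisfying assignment has d = False.

False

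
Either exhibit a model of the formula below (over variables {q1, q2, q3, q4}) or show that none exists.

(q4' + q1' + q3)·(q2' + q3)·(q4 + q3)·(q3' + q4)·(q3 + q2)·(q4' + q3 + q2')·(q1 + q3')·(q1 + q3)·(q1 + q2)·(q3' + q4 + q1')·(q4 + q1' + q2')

Suppose q2 = 0.
Unit clause (q3) forces q3 = 1.
Unit clause (q4) forces q4 = 1.
Unit clause (q1) forces q1 = 1.
Every clause now holds.

q1=1; q2=0; q3=1; q4=1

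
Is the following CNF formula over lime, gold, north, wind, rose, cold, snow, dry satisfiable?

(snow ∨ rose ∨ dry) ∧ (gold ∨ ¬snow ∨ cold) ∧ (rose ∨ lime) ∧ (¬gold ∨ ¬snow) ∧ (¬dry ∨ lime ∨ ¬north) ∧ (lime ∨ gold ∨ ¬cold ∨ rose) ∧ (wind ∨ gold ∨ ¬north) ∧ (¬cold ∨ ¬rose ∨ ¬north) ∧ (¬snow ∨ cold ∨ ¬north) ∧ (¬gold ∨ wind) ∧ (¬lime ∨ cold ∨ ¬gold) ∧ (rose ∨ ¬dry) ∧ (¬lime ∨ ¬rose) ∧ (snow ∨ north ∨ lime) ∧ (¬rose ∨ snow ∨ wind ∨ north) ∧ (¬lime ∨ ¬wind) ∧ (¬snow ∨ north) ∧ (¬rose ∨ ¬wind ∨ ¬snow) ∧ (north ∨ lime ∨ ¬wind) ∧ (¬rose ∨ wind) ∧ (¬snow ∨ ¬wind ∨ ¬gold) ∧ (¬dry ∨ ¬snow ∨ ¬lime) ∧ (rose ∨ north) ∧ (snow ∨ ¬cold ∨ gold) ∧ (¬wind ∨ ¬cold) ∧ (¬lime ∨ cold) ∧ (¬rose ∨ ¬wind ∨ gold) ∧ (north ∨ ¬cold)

Case rose = True:
Unit clause (¬lime) forces lime = False.
Unit clause (wind) forces wind = True.
Unit clause (¬snow) forces snow = False.
Unit clause (north) forces north = True.
Unit clause (¬dry) forces dry = False.
Unit clause (¬cold) forces cold = False.
Unit clause (gold) forces gold = True.
This assignment satisfies each clause.
A satisfying assignment: lime ↦ False, gold ↦ True, north ↦ True, wind ↦ True, rose ↦ True, cold ↦ False, snow ↦ False, dry ↦ False.

Yes, satisfiable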